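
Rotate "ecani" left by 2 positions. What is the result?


Input: "ecani", rotate left by 2
First 2 characters: "ec"
Remaining characters: "ani"
Concatenate remaining + first: "ani" + "ec" = "aniec"

aniec


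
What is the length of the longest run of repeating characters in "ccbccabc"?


Input: "ccbccabc"
Scanning for longest run:
  Position 1 ('c'): continues run of 'c', length=2
  Position 2 ('b'): new char, reset run to 1
  Position 3 ('c'): new char, reset run to 1
  Position 4 ('c'): continues run of 'c', length=2
  Position 5 ('a'): new char, reset run to 1
  Position 6 ('b'): new char, reset run to 1
  Position 7 ('c'): new char, reset run to 1
Longest run: 'c' with length 2

2


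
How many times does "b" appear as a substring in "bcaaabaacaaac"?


Searching for "b" in "bcaaabaacaaac"
Scanning each position:
  Position 0: "b" => MATCH
  Position 1: "c" => no
  Position 2: "a" => no
  Position 3: "a" => no
  Position 4: "a" => no
  Position 5: "b" => MATCH
  Position 6: "a" => no
  Position 7: "a" => no
  Position 8: "c" => no
  Position 9: "a" => no
  Position 10: "a" => no
  Position 11: "a" => no
  Position 12: "c" => no
Total occurrences: 2

2


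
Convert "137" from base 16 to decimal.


Input: "137" in base 16
Positional expansion:
  Digit '1' (value 1) x 16^2 = 256
  Digit '3' (value 3) x 16^1 = 48
  Digit '7' (value 7) x 16^0 = 7
Sum = 311

311


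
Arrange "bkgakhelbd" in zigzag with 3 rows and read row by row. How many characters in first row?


Zigzag "bkgakhelbd" into 3 rows:
Placing characters:
  'b' => row 0
  'k' => row 1
  'g' => row 2
  'a' => row 1
  'k' => row 0
  'h' => row 1
  'e' => row 2
  'l' => row 1
  'b' => row 0
  'd' => row 1
Rows:
  Row 0: "bkb"
  Row 1: "kahld"
  Row 2: "ge"
First row length: 3

3


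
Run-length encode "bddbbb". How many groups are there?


Input: bddbbb
Scanning for consecutive runs:
  Group 1: 'b' x 1 (positions 0-0)
  Group 2: 'd' x 2 (positions 1-2)
  Group 3: 'b' x 3 (positions 3-5)
Total groups: 3

3


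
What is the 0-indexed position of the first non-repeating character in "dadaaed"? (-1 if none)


Input: dadaaed
Character frequencies:
  'a': 3
  'd': 3
  'e': 1
Scanning left to right for freq == 1:
  Position 0 ('d'): freq=3, skip
  Position 1 ('a'): freq=3, skip
  Position 2 ('d'): freq=3, skip
  Position 3 ('a'): freq=3, skip
  Position 4 ('a'): freq=3, skip
  Position 5 ('e'): unique! => answer = 5

5


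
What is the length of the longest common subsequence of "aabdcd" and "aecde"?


LCS of "aabdcd" and "aecde"
DP table:
           a    e    c    d    e
      0    0    0    0    0    0
  a   0    1    1    1    1    1
  a   0    1    1    1    1    1
  b   0    1    1    1    1    1
  d   0    1    1    1    2    2
  c   0    1    1    2    2    2
  d   0    1    1    2    3    3
LCS length = dp[6][5] = 3

3


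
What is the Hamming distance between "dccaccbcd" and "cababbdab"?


Comparing "dccaccbcd" and "cababbdab" position by position:
  Position 0: 'd' vs 'c' => differ
  Position 1: 'c' vs 'a' => differ
  Position 2: 'c' vs 'b' => differ
  Position 3: 'a' vs 'a' => same
  Position 4: 'c' vs 'b' => differ
  Position 5: 'c' vs 'b' => differ
  Position 6: 'b' vs 'd' => differ
  Position 7: 'c' vs 'a' => differ
  Position 8: 'd' vs 'b' => differ
Total differences (Hamming distance): 8

8


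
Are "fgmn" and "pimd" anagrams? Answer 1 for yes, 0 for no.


Strings: "fgmn", "pimd"
Sorted first:  fgmn
Sorted second: dimp
Differ at position 0: 'f' vs 'd' => not anagrams

0


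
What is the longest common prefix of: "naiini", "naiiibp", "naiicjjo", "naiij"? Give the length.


Words: naiini, naiiibp, naiicjjo, naiij
  Position 0: all 'n' => match
  Position 1: all 'a' => match
  Position 2: all 'i' => match
  Position 3: all 'i' => match
  Position 4: ('n', 'i', 'c', 'j') => mismatch, stop
LCP = "naii" (length 4)

4


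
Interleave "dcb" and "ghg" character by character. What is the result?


Interleaving "dcb" and "ghg":
  Position 0: 'd' from first, 'g' from second => "dg"
  Position 1: 'c' from first, 'h' from second => "ch"
  Position 2: 'b' from first, 'g' from second => "bg"
Result: dgchbg

dgchbg


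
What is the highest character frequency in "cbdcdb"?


Input: cbdcdb
Character counts:
  'b': 2
  'c': 2
  'd': 2
Maximum frequency: 2

2


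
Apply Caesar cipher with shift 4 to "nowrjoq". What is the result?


Caesar cipher: shift "nowrjoq" by 4
  'n' (pos 13) + 4 = pos 17 = 'r'
  'o' (pos 14) + 4 = pos 18 = 's'
  'w' (pos 22) + 4 = pos 0 = 'a'
  'r' (pos 17) + 4 = pos 21 = 'v'
  'j' (pos 9) + 4 = pos 13 = 'n'
  'o' (pos 14) + 4 = pos 18 = 's'
  'q' (pos 16) + 4 = pos 20 = 'u'
Result: rsavnsu

rsavnsu


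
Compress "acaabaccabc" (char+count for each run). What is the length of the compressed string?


Input: acaabaccabc
Runs:
  'a' x 1 => "a1"
  'c' x 1 => "c1"
  'a' x 2 => "a2"
  'b' x 1 => "b1"
  'a' x 1 => "a1"
  'c' x 2 => "c2"
  'a' x 1 => "a1"
  'b' x 1 => "b1"
  'c' x 1 => "c1"
Compressed: "a1c1a2b1a1c2a1b1c1"
Compressed length: 18

18


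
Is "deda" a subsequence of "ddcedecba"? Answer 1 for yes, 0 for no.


Check if "deda" is a subsequence of "ddcedecba"
Greedy scan:
  Position 0 ('d'): matches sub[0] = 'd'
  Position 1 ('d'): no match needed
  Position 2 ('c'): no match needed
  Position 3 ('e'): matches sub[1] = 'e'
  Position 4 ('d'): matches sub[2] = 'd'
  Position 5 ('e'): no match needed
  Position 6 ('c'): no match needed
  Position 7 ('b'): no match needed
  Position 8 ('a'): matches sub[3] = 'a'
All 4 characters matched => is a subsequence

1


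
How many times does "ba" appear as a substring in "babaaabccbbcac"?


Searching for "ba" in "babaaabccbbcac"
Scanning each position:
  Position 0: "ba" => MATCH
  Position 1: "ab" => no
  Position 2: "ba" => MATCH
  Position 3: "aa" => no
  Position 4: "aa" => no
  Position 5: "ab" => no
  Position 6: "bc" => no
  Position 7: "cc" => no
  Position 8: "cb" => no
  Position 9: "bb" => no
  Position 10: "bc" => no
  Position 11: "ca" => no
  Position 12: "ac" => no
Total occurrences: 2

2


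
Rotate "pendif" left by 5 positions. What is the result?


Input: "pendif", rotate left by 5
First 5 characters: "pendi"
Remaining characters: "f"
Concatenate remaining + first: "f" + "pendi" = "fpendi"

fpendi


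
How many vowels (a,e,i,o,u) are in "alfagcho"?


Input: alfagcho
Checking each character:
  'a' at position 0: vowel (running total: 1)
  'l' at position 1: consonant
  'f' at position 2: consonant
  'a' at position 3: vowel (running total: 2)
  'g' at position 4: consonant
  'c' at position 5: consonant
  'h' at position 6: consonant
  'o' at position 7: vowel (running total: 3)
Total vowels: 3

3


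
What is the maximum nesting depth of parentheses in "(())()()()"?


Input: "(())()()()"
Tracking depth:
  Position 0 '(': depth becomes 1
  Position 1 '(': depth becomes 2
  Position 2 ')': depth becomes 1
  Position 3 ')': depth becomes 0
  Position 4 '(': depth becomes 1
  Position 5 ')': depth becomes 0
  Position 6 '(': depth becomes 1
  Position 7 ')': depth becomes 0
  Position 8 '(': depth becomes 1
  Position 9 ')': depth becomes 0
Maximum depth reached: 2

2


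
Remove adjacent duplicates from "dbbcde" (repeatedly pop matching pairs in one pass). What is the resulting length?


Input: dbbcde
Stack-based adjacent duplicate removal:
  Read 'd': push. Stack: d
  Read 'b': push. Stack: db
  Read 'b': matches stack top 'b' => pop. Stack: d
  Read 'c': push. Stack: dc
  Read 'd': push. Stack: dcd
  Read 'e': push. Stack: dcde
Final stack: "dcde" (length 4)

4


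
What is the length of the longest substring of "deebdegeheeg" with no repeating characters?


Input: "deebdegeheeg"
Sliding window (track last position of each char):
  Position 0 ('d'): window [0,0] length 1 -- new best
  Position 1 ('e'): window [0,1] length 2 -- new best
  Position 2 ('e'): repeat (last at 1), move window start to 2
  Position 2 ('e'): window [2,2] length 1
  Position 3 ('b'): window [2,3] length 2
  Position 4 ('d'): window [2,4] length 3 -- new best
  Position 5 ('e'): repeat (last at 2), move window start to 3
  Position 5 ('e'): window [3,5] length 3
  Position 6 ('g'): window [3,6] length 4 -- new best
  Position 7 ('e'): repeat (last at 5), move window start to 6
  Position 7 ('e'): window [6,7] length 2
  Position 8 ('h'): window [6,8] length 3
  Position 9 ('e'): repeat (last at 7), move window start to 8
  Position 9 ('e'): window [8,9] length 2
  Position 10 ('e'): repeat (last at 9), move window start to 10
  Position 10 ('e'): window [10,10] length 1
  Position 11 ('g'): window [10,11] length 2
Longest substring with no repeats: "bdeg" with length 4

4


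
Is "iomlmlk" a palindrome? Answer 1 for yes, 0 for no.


Input: iomlmlk
Reversed: klmlmoi
  Compare pos 0 ('i') with pos 6 ('k'): MISMATCH
  Compare pos 1 ('o') with pos 5 ('l'): MISMATCH
  Compare pos 2 ('m') with pos 4 ('m'): match
Result: not a palindrome

0


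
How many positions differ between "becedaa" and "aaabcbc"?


Comparing "becedaa" and "aaabcbc" position by position:
  Position 0: 'b' vs 'a' => DIFFER
  Position 1: 'e' vs 'a' => DIFFER
  Position 2: 'c' vs 'a' => DIFFER
  Position 3: 'e' vs 'b' => DIFFER
  Position 4: 'd' vs 'c' => DIFFER
  Position 5: 'a' vs 'b' => DIFFER
  Position 6: 'a' vs 'c' => DIFFER
Positions that differ: 7

7


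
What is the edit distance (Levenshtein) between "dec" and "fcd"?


Computing edit distance: "dec" -> "fcd"
DP table:
           f    c    d
      0    1    2    3
  d   1    1    2    2
  e   2    2    2    3
  c   3    3    2    3
Edit distance = dp[3][3] = 3

3


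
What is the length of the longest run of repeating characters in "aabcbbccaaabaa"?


Input: "aabcbbccaaabaa"
Scanning for longest run:
  Position 1 ('a'): continues run of 'a', length=2
  Position 2 ('b'): new char, reset run to 1
  Position 3 ('c'): new char, reset run to 1
  Position 4 ('b'): new char, reset run to 1
  Position 5 ('b'): continues run of 'b', length=2
  Position 6 ('c'): new char, reset run to 1
  Position 7 ('c'): continues run of 'c', length=2
  Position 8 ('a'): new char, reset run to 1
  Position 9 ('a'): continues run of 'a', length=2
  Position 10 ('a'): continues run of 'a', length=3
  Position 11 ('b'): new char, reset run to 1
  Position 12 ('a'): new char, reset run to 1
  Position 13 ('a'): continues run of 'a', length=2
Longest run: 'a' with length 3

3


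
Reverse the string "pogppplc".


Input: pogppplc
Reading characters right to left:
  Position 7: 'c'
  Position 6: 'l'
  Position 5: 'p'
  Position 4: 'p'
  Position 3: 'p'
  Position 2: 'g'
  Position 1: 'o'
  Position 0: 'p'
Reversed: clpppgop

clpppgop


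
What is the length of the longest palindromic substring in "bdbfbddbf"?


Input: "bdbfbddbf"
Checking substrings for palindromes:
  [3:9] "fbddbf" (len 6) => palindrome
  [1:6] "dbfbd" (len 5) => palindrome
  [4:8] "bddb" (len 4) => palindrome
  [0:3] "bdb" (len 3) => palindrome
  [2:5] "bfb" (len 3) => palindrome
  [5:7] "dd" (len 2) => palindrome
Longest palindromic substring: "fbddbf" with length 6

6


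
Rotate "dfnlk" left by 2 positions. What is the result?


Input: "dfnlk", rotate left by 2
First 2 characters: "df"
Remaining characters: "nlk"
Concatenate remaining + first: "nlk" + "df" = "nlkdf"

nlkdf


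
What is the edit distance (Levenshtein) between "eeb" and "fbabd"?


Computing edit distance: "eeb" -> "fbabd"
DP table:
           f    b    a    b    d
      0    1    2    3    4    5
  e   1    1    2    3    4    5
  e   2    2    2    3    4    5
  b   3    3    2    3    3    4
Edit distance = dp[3][5] = 4

4


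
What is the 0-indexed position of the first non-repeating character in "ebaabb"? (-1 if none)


Input: ebaabb
Character frequencies:
  'a': 2
  'b': 3
  'e': 1
Scanning left to right for freq == 1:
  Position 0 ('e'): unique! => answer = 0

0


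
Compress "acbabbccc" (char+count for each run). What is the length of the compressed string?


Input: acbabbccc
Runs:
  'a' x 1 => "a1"
  'c' x 1 => "c1"
  'b' x 1 => "b1"
  'a' x 1 => "a1"
  'b' x 2 => "b2"
  'c' x 3 => "c3"
Compressed: "a1c1b1a1b2c3"
Compressed length: 12

12


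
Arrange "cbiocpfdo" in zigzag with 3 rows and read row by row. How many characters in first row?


Zigzag "cbiocpfdo" into 3 rows:
Placing characters:
  'c' => row 0
  'b' => row 1
  'i' => row 2
  'o' => row 1
  'c' => row 0
  'p' => row 1
  'f' => row 2
  'd' => row 1
  'o' => row 0
Rows:
  Row 0: "cco"
  Row 1: "bopd"
  Row 2: "if"
First row length: 3

3


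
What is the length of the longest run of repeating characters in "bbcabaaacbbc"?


Input: "bbcabaaacbbc"
Scanning for longest run:
  Position 1 ('b'): continues run of 'b', length=2
  Position 2 ('c'): new char, reset run to 1
  Position 3 ('a'): new char, reset run to 1
  Position 4 ('b'): new char, reset run to 1
  Position 5 ('a'): new char, reset run to 1
  Position 6 ('a'): continues run of 'a', length=2
  Position 7 ('a'): continues run of 'a', length=3
  Position 8 ('c'): new char, reset run to 1
  Position 9 ('b'): new char, reset run to 1
  Position 10 ('b'): continues run of 'b', length=2
  Position 11 ('c'): new char, reset run to 1
Longest run: 'a' with length 3

3


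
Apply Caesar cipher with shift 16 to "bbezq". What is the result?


Caesar cipher: shift "bbezq" by 16
  'b' (pos 1) + 16 = pos 17 = 'r'
  'b' (pos 1) + 16 = pos 17 = 'r'
  'e' (pos 4) + 16 = pos 20 = 'u'
  'z' (pos 25) + 16 = pos 15 = 'p'
  'q' (pos 16) + 16 = pos 6 = 'g'
Result: rrupg

rrupg


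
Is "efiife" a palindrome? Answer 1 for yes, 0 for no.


Input: efiife
Reversed: efiife
  Compare pos 0 ('e') with pos 5 ('e'): match
  Compare pos 1 ('f') with pos 4 ('f'): match
  Compare pos 2 ('i') with pos 3 ('i'): match
Result: palindrome

1


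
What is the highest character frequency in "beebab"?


Input: beebab
Character counts:
  'a': 1
  'b': 3
  'e': 2
Maximum frequency: 3

3


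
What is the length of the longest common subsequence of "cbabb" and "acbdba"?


LCS of "cbabb" and "acbdba"
DP table:
           a    c    b    d    b    a
      0    0    0    0    0    0    0
  c   0    0    1    1    1    1    1
  b   0    0    1    2    2    2    2
  a   0    1    1    2    2    2    3
  b   0    1    1    2    2    3    3
  b   0    1    1    2    2    3    3
LCS length = dp[5][6] = 3

3


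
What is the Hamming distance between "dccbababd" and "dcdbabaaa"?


Comparing "dccbababd" and "dcdbabaaa" position by position:
  Position 0: 'd' vs 'd' => same
  Position 1: 'c' vs 'c' => same
  Position 2: 'c' vs 'd' => differ
  Position 3: 'b' vs 'b' => same
  Position 4: 'a' vs 'a' => same
  Position 5: 'b' vs 'b' => same
  Position 6: 'a' vs 'a' => same
  Position 7: 'b' vs 'a' => differ
  Position 8: 'd' vs 'a' => differ
Total differences (Hamming distance): 3

3


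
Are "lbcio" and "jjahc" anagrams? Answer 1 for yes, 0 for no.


Strings: "lbcio", "jjahc"
Sorted first:  bcilo
Sorted second: achjj
Differ at position 0: 'b' vs 'a' => not anagrams

0


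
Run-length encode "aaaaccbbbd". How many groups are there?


Input: aaaaccbbbd
Scanning for consecutive runs:
  Group 1: 'a' x 4 (positions 0-3)
  Group 2: 'c' x 2 (positions 4-5)
  Group 3: 'b' x 3 (positions 6-8)
  Group 4: 'd' x 1 (positions 9-9)
Total groups: 4

4


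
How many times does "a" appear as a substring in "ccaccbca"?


Searching for "a" in "ccaccbca"
Scanning each position:
  Position 0: "c" => no
  Position 1: "c" => no
  Position 2: "a" => MATCH
  Position 3: "c" => no
  Position 4: "c" => no
  Position 5: "b" => no
  Position 6: "c" => no
  Position 7: "a" => MATCH
Total occurrences: 2

2


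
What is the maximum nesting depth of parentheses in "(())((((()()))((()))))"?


Input: "(())((((()()))((()))))"
Tracking depth:
  Position 0 '(': depth becomes 1
  Position 1 '(': depth becomes 2
  Position 2 ')': depth becomes 1
  Position 3 ')': depth becomes 0
  Position 4 '(': depth becomes 1
  Position 5 '(': depth becomes 2
  Position 6 '(': depth becomes 3
  Position 7 '(': depth becomes 4
  Position 8 '(': depth becomes 5
  Position 9 ')': depth becomes 4
  Position 10 '(': depth becomes 5
  Position 11 ')': depth becomes 4
  Position 12 ')': depth becomes 3
  Position 13 ')': depth becomes 2
  Position 14 '(': depth becomes 3
  Position 15 '(': depth becomes 4
  Position 16 '(': depth becomes 5
  Position 17 ')': depth becomes 4
  Position 18 ')': depth becomes 3
  Position 19 ')': depth becomes 2
  Position 20 ')': depth becomes 1
  Position 21 ')': depth becomes 0
Maximum depth reached: 5

5


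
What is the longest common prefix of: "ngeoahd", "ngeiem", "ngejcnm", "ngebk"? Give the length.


Words: ngeoahd, ngeiem, ngejcnm, ngebk
  Position 0: all 'n' => match
  Position 1: all 'g' => match
  Position 2: all 'e' => match
  Position 3: ('o', 'i', 'j', 'b') => mismatch, stop
LCP = "nge" (length 3)

3


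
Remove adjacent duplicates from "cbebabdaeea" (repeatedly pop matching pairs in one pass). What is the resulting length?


Input: cbebabdaeea
Stack-based adjacent duplicate removal:
  Read 'c': push. Stack: c
  Read 'b': push. Stack: cb
  Read 'e': push. Stack: cbe
  Read 'b': push. Stack: cbeb
  Read 'a': push. Stack: cbeba
  Read 'b': push. Stack: cbebab
  Read 'd': push. Stack: cbebabd
  Read 'a': push. Stack: cbebabda
  Read 'e': push. Stack: cbebabdae
  Read 'e': matches stack top 'e' => pop. Stack: cbebabda
  Read 'a': matches stack top 'a' => pop. Stack: cbebabd
Final stack: "cbebabd" (length 7)

7


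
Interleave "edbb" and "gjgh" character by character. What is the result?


Interleaving "edbb" and "gjgh":
  Position 0: 'e' from first, 'g' from second => "eg"
  Position 1: 'd' from first, 'j' from second => "dj"
  Position 2: 'b' from first, 'g' from second => "bg"
  Position 3: 'b' from first, 'h' from second => "bh"
Result: egdjbgbh

egdjbgbh


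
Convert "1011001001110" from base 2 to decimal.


Input: "1011001001110" in base 2
Positional expansion:
  Digit '1' (value 1) x 2^12 = 4096
  Digit '0' (value 0) x 2^11 = 0
  Digit '1' (value 1) x 2^10 = 1024
  Digit '1' (value 1) x 2^9 = 512
  Digit '0' (value 0) x 2^8 = 0
  Digit '0' (value 0) x 2^7 = 0
  Digit '1' (value 1) x 2^6 = 64
  Digit '0' (value 0) x 2^5 = 0
  Digit '0' (value 0) x 2^4 = 0
  Digit '1' (value 1) x 2^3 = 8
  Digit '1' (value 1) x 2^2 = 4
  Digit '1' (value 1) x 2^1 = 2
  Digit '0' (value 0) x 2^0 = 0
Sum = 5710

5710


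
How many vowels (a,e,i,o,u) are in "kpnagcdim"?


Input: kpnagcdim
Checking each character:
  'k' at position 0: consonant
  'p' at position 1: consonant
  'n' at position 2: consonant
  'a' at position 3: vowel (running total: 1)
  'g' at position 4: consonant
  'c' at position 5: consonant
  'd' at position 6: consonant
  'i' at position 7: vowel (running total: 2)
  'm' at position 8: consonant
Total vowels: 2

2


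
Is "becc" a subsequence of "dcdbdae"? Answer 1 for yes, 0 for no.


Check if "becc" is a subsequence of "dcdbdae"
Greedy scan:
  Position 0 ('d'): no match needed
  Position 1 ('c'): no match needed
  Position 2 ('d'): no match needed
  Position 3 ('b'): matches sub[0] = 'b'
  Position 4 ('d'): no match needed
  Position 5 ('a'): no match needed
  Position 6 ('e'): matches sub[1] = 'e'
Only matched 2/4 characters => not a subsequence

0


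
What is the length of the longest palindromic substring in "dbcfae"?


Input: "dbcfae"
Checking substrings for palindromes:
  No multi-char palindromic substrings found
Longest palindromic substring: "d" with length 1

1


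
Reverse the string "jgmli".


Input: jgmli
Reading characters right to left:
  Position 4: 'i'
  Position 3: 'l'
  Position 2: 'm'
  Position 1: 'g'
  Position 0: 'j'
Reversed: ilmgj

ilmgj


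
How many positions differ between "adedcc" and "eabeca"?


Comparing "adedcc" and "eabeca" position by position:
  Position 0: 'a' vs 'e' => DIFFER
  Position 1: 'd' vs 'a' => DIFFER
  Position 2: 'e' vs 'b' => DIFFER
  Position 3: 'd' vs 'e' => DIFFER
  Position 4: 'c' vs 'c' => same
  Position 5: 'c' vs 'a' => DIFFER
Positions that differ: 5

5


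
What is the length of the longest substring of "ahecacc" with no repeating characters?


Input: "ahecacc"
Sliding window (track last position of each char):
  Position 0 ('a'): window [0,0] length 1 -- new best
  Position 1 ('h'): window [0,1] length 2 -- new best
  Position 2 ('e'): window [0,2] length 3 -- new best
  Position 3 ('c'): window [0,3] length 4 -- new best
  Position 4 ('a'): repeat (last at 0), move window start to 1
  Position 4 ('a'): window [1,4] length 4
  Position 5 ('c'): repeat (last at 3), move window start to 4
  Position 5 ('c'): window [4,5] length 2
  Position 6 ('c'): repeat (last at 5), move window start to 6
  Position 6 ('c'): window [6,6] length 1
Longest substring with no repeats: "ahec" with length 4

4


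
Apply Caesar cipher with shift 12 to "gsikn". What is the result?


Caesar cipher: shift "gsikn" by 12
  'g' (pos 6) + 12 = pos 18 = 's'
  's' (pos 18) + 12 = pos 4 = 'e'
  'i' (pos 8) + 12 = pos 20 = 'u'
  'k' (pos 10) + 12 = pos 22 = 'w'
  'n' (pos 13) + 12 = pos 25 = 'z'
Result: seuwz

seuwz


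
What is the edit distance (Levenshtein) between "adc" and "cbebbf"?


Computing edit distance: "adc" -> "cbebbf"
DP table:
           c    b    e    b    b    f
      0    1    2    3    4    5    6
  a   1    1    2    3    4    5    6
  d   2    2    2    3    4    5    6
  c   3    2    3    3    4    5    6
Edit distance = dp[3][6] = 6

6


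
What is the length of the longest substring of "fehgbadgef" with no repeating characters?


Input: "fehgbadgef"
Sliding window (track last position of each char):
  Position 0 ('f'): window [0,0] length 1 -- new best
  Position 1 ('e'): window [0,1] length 2 -- new best
  Position 2 ('h'): window [0,2] length 3 -- new best
  Position 3 ('g'): window [0,3] length 4 -- new best
  Position 4 ('b'): window [0,4] length 5 -- new best
  Position 5 ('a'): window [0,5] length 6 -- new best
  Position 6 ('d'): window [0,6] length 7 -- new best
  Position 7 ('g'): repeat (last at 3), move window start to 4
  Position 7 ('g'): window [4,7] length 4
  Position 8 ('e'): window [4,8] length 5
  Position 9 ('f'): window [4,9] length 6
Longest substring with no repeats: "fehgbad" with length 7

7


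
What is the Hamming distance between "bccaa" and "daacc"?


Comparing "bccaa" and "daacc" position by position:
  Position 0: 'b' vs 'd' => differ
  Position 1: 'c' vs 'a' => differ
  Position 2: 'c' vs 'a' => differ
  Position 3: 'a' vs 'c' => differ
  Position 4: 'a' vs 'c' => differ
Total differences (Hamming distance): 5

5


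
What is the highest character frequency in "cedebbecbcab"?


Input: cedebbecbcab
Character counts:
  'a': 1
  'b': 4
  'c': 3
  'd': 1
  'e': 3
Maximum frequency: 4

4


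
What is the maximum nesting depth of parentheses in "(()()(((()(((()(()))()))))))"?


Input: "(()()(((()(((()(()))()))))))"
Tracking depth:
  Position 0 '(': depth becomes 1
  Position 1 '(': depth becomes 2
  Position 2 ')': depth becomes 1
  Position 3 '(': depth becomes 2
  Position 4 ')': depth becomes 1
  Position 5 '(': depth becomes 2
  Position 6 '(': depth becomes 3
  Position 7 '(': depth becomes 4
  Position 8 '(': depth becomes 5
  Position 9 ')': depth becomes 4
  Position 10 '(': depth becomes 5
  Position 11 '(': depth becomes 6
  Position 12 '(': depth becomes 7
  Position 13 '(': depth becomes 8
  Position 14 ')': depth becomes 7
  Position 15 '(': depth becomes 8
  Position 16 '(': depth becomes 9
  Position 17 ')': depth becomes 8
  Position 18 ')': depth becomes 7
  Position 19 ')': depth becomes 6
  Position 20 '(': depth becomes 7
  Position 21 ')': depth becomes 6
  Position 22 ')': depth becomes 5
  Position 23 ')': depth becomes 4
  Position 24 ')': depth becomes 3
  Position 25 ')': depth becomes 2
  Position 26 ')': depth becomes 1
  Position 27 ')': depth becomes 0
Maximum depth reached: 9

9


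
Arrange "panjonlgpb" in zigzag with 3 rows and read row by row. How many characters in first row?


Zigzag "panjonlgpb" into 3 rows:
Placing characters:
  'p' => row 0
  'a' => row 1
  'n' => row 2
  'j' => row 1
  'o' => row 0
  'n' => row 1
  'l' => row 2
  'g' => row 1
  'p' => row 0
  'b' => row 1
Rows:
  Row 0: "pop"
  Row 1: "ajngb"
  Row 2: "nl"
First row length: 3

3


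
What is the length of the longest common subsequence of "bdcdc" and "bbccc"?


LCS of "bdcdc" and "bbccc"
DP table:
           b    b    c    c    c
      0    0    0    0    0    0
  b   0    1    1    1    1    1
  d   0    1    1    1    1    1
  c   0    1    1    2    2    2
  d   0    1    1    2    2    2
  c   0    1    1    2    3    3
LCS length = dp[5][5] = 3

3


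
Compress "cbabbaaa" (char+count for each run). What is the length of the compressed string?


Input: cbabbaaa
Runs:
  'c' x 1 => "c1"
  'b' x 1 => "b1"
  'a' x 1 => "a1"
  'b' x 2 => "b2"
  'a' x 3 => "a3"
Compressed: "c1b1a1b2a3"
Compressed length: 10

10


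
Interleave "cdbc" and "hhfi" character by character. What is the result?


Interleaving "cdbc" and "hhfi":
  Position 0: 'c' from first, 'h' from second => "ch"
  Position 1: 'd' from first, 'h' from second => "dh"
  Position 2: 'b' from first, 'f' from second => "bf"
  Position 3: 'c' from first, 'i' from second => "ci"
Result: chdhbfci

chdhbfci


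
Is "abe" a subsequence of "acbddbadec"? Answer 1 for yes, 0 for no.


Check if "abe" is a subsequence of "acbddbadec"
Greedy scan:
  Position 0 ('a'): matches sub[0] = 'a'
  Position 1 ('c'): no match needed
  Position 2 ('b'): matches sub[1] = 'b'
  Position 3 ('d'): no match needed
  Position 4 ('d'): no match needed
  Position 5 ('b'): no match needed
  Position 6 ('a'): no match needed
  Position 7 ('d'): no match needed
  Position 8 ('e'): matches sub[2] = 'e'
  Position 9 ('c'): no match needed
All 3 characters matched => is a subsequence

1


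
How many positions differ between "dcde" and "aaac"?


Comparing "dcde" and "aaac" position by position:
  Position 0: 'd' vs 'a' => DIFFER
  Position 1: 'c' vs 'a' => DIFFER
  Position 2: 'd' vs 'a' => DIFFER
  Position 3: 'e' vs 'c' => DIFFER
Positions that differ: 4

4


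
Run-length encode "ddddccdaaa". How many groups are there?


Input: ddddccdaaa
Scanning for consecutive runs:
  Group 1: 'd' x 4 (positions 0-3)
  Group 2: 'c' x 2 (positions 4-5)
  Group 3: 'd' x 1 (positions 6-6)
  Group 4: 'a' x 3 (positions 7-9)
Total groups: 4

4


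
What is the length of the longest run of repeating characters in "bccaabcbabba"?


Input: "bccaabcbabba"
Scanning for longest run:
  Position 1 ('c'): new char, reset run to 1
  Position 2 ('c'): continues run of 'c', length=2
  Position 3 ('a'): new char, reset run to 1
  Position 4 ('a'): continues run of 'a', length=2
  Position 5 ('b'): new char, reset run to 1
  Position 6 ('c'): new char, reset run to 1
  Position 7 ('b'): new char, reset run to 1
  Position 8 ('a'): new char, reset run to 1
  Position 9 ('b'): new char, reset run to 1
  Position 10 ('b'): continues run of 'b', length=2
  Position 11 ('a'): new char, reset run to 1
Longest run: 'c' with length 2

2


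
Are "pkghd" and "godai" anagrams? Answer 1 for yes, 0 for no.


Strings: "pkghd", "godai"
Sorted first:  dghkp
Sorted second: adgio
Differ at position 0: 'd' vs 'a' => not anagrams

0


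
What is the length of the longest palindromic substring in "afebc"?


Input: "afebc"
Checking substrings for palindromes:
  No multi-char palindromic substrings found
Longest palindromic substring: "a" with length 1

1


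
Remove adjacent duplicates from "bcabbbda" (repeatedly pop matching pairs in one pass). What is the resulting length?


Input: bcabbbda
Stack-based adjacent duplicate removal:
  Read 'b': push. Stack: b
  Read 'c': push. Stack: bc
  Read 'a': push. Stack: bca
  Read 'b': push. Stack: bcab
  Read 'b': matches stack top 'b' => pop. Stack: bca
  Read 'b': push. Stack: bcab
  Read 'd': push. Stack: bcabd
  Read 'a': push. Stack: bcabda
Final stack: "bcabda" (length 6)

6


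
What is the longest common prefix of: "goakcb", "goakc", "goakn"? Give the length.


Words: goakcb, goakc, goakn
  Position 0: all 'g' => match
  Position 1: all 'o' => match
  Position 2: all 'a' => match
  Position 3: all 'k' => match
  Position 4: ('c', 'c', 'n') => mismatch, stop
LCP = "goak" (length 4)

4


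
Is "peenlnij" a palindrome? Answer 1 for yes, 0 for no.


Input: peenlnij
Reversed: jinlneep
  Compare pos 0 ('p') with pos 7 ('j'): MISMATCH
  Compare pos 1 ('e') with pos 6 ('i'): MISMATCH
  Compare pos 2 ('e') with pos 5 ('n'): MISMATCH
  Compare pos 3 ('n') with pos 4 ('l'): MISMATCH
Result: not a palindrome

0


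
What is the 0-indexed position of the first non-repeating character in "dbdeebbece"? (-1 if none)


Input: dbdeebbece
Character frequencies:
  'b': 3
  'c': 1
  'd': 2
  'e': 4
Scanning left to right for freq == 1:
  Position 0 ('d'): freq=2, skip
  Position 1 ('b'): freq=3, skip
  Position 2 ('d'): freq=2, skip
  Position 3 ('e'): freq=4, skip
  Position 4 ('e'): freq=4, skip
  Position 5 ('b'): freq=3, skip
  Position 6 ('b'): freq=3, skip
  Position 7 ('e'): freq=4, skip
  Position 8 ('c'): unique! => answer = 8

8


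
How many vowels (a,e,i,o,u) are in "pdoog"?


Input: pdoog
Checking each character:
  'p' at position 0: consonant
  'd' at position 1: consonant
  'o' at position 2: vowel (running total: 1)
  'o' at position 3: vowel (running total: 2)
  'g' at position 4: consonant
Total vowels: 2

2


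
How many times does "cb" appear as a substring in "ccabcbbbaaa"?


Searching for "cb" in "ccabcbbbaaa"
Scanning each position:
  Position 0: "cc" => no
  Position 1: "ca" => no
  Position 2: "ab" => no
  Position 3: "bc" => no
  Position 4: "cb" => MATCH
  Position 5: "bb" => no
  Position 6: "bb" => no
  Position 7: "ba" => no
  Position 8: "aa" => no
  Position 9: "aa" => no
Total occurrences: 1

1


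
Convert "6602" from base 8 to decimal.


Input: "6602" in base 8
Positional expansion:
  Digit '6' (value 6) x 8^3 = 3072
  Digit '6' (value 6) x 8^2 = 384
  Digit '0' (value 0) x 8^1 = 0
  Digit '2' (value 2) x 8^0 = 2
Sum = 3458

3458


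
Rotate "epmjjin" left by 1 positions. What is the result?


Input: "epmjjin", rotate left by 1
First 1 characters: "e"
Remaining characters: "pmjjin"
Concatenate remaining + first: "pmjjin" + "e" = "pmjjine"

pmjjine


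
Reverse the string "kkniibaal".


Input: kkniibaal
Reading characters right to left:
  Position 8: 'l'
  Position 7: 'a'
  Position 6: 'a'
  Position 5: 'b'
  Position 4: 'i'
  Position 3: 'i'
  Position 2: 'n'
  Position 1: 'k'
  Position 0: 'k'
Reversed: laabiinkk

laabiinkk


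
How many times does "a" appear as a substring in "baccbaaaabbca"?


Searching for "a" in "baccbaaaabbca"
Scanning each position:
  Position 0: "b" => no
  Position 1: "a" => MATCH
  Position 2: "c" => no
  Position 3: "c" => no
  Position 4: "b" => no
  Position 5: "a" => MATCH
  Position 6: "a" => MATCH
  Position 7: "a" => MATCH
  Position 8: "a" => MATCH
  Position 9: "b" => no
  Position 10: "b" => no
  Position 11: "c" => no
  Position 12: "a" => MATCH
Total occurrences: 6

6


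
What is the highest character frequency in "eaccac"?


Input: eaccac
Character counts:
  'a': 2
  'c': 3
  'e': 1
Maximum frequency: 3

3


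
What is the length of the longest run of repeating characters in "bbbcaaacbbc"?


Input: "bbbcaaacbbc"
Scanning for longest run:
  Position 1 ('b'): continues run of 'b', length=2
  Position 2 ('b'): continues run of 'b', length=3
  Position 3 ('c'): new char, reset run to 1
  Position 4 ('a'): new char, reset run to 1
  Position 5 ('a'): continues run of 'a', length=2
  Position 6 ('a'): continues run of 'a', length=3
  Position 7 ('c'): new char, reset run to 1
  Position 8 ('b'): new char, reset run to 1
  Position 9 ('b'): continues run of 'b', length=2
  Position 10 ('c'): new char, reset run to 1
Longest run: 'b' with length 3

3


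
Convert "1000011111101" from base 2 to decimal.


Input: "1000011111101" in base 2
Positional expansion:
  Digit '1' (value 1) x 2^12 = 4096
  Digit '0' (value 0) x 2^11 = 0
  Digit '0' (value 0) x 2^10 = 0
  Digit '0' (value 0) x 2^9 = 0
  Digit '0' (value 0) x 2^8 = 0
  Digit '1' (value 1) x 2^7 = 128
  Digit '1' (value 1) x 2^6 = 64
  Digit '1' (value 1) x 2^5 = 32
  Digit '1' (value 1) x 2^4 = 16
  Digit '1' (value 1) x 2^3 = 8
  Digit '1' (value 1) x 2^2 = 4
  Digit '0' (value 0) x 2^1 = 0
  Digit '1' (value 1) x 2^0 = 1
Sum = 4349

4349


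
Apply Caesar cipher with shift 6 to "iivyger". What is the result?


Caesar cipher: shift "iivyger" by 6
  'i' (pos 8) + 6 = pos 14 = 'o'
  'i' (pos 8) + 6 = pos 14 = 'o'
  'v' (pos 21) + 6 = pos 1 = 'b'
  'y' (pos 24) + 6 = pos 4 = 'e'
  'g' (pos 6) + 6 = pos 12 = 'm'
  'e' (pos 4) + 6 = pos 10 = 'k'
  'r' (pos 17) + 6 = pos 23 = 'x'
Result: oobemkx

oobemkx


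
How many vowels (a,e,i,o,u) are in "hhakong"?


Input: hhakong
Checking each character:
  'h' at position 0: consonant
  'h' at position 1: consonant
  'a' at position 2: vowel (running total: 1)
  'k' at position 3: consonant
  'o' at position 4: vowel (running total: 2)
  'n' at position 5: consonant
  'g' at position 6: consonant
Total vowels: 2

2


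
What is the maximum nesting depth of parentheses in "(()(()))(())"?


Input: "(()(()))(())"
Tracking depth:
  Position 0 '(': depth becomes 1
  Position 1 '(': depth becomes 2
  Position 2 ')': depth becomes 1
  Position 3 '(': depth becomes 2
  Position 4 '(': depth becomes 3
  Position 5 ')': depth becomes 2
  Position 6 ')': depth becomes 1
  Position 7 ')': depth becomes 0
  Position 8 '(': depth becomes 1
  Position 9 '(': depth becomes 2
  Position 10 ')': depth becomes 1
  Position 11 ')': depth becomes 0
Maximum depth reached: 3

3


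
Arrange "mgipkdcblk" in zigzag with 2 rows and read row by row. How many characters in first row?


Zigzag "mgipkdcblk" into 2 rows:
Placing characters:
  'm' => row 0
  'g' => row 1
  'i' => row 0
  'p' => row 1
  'k' => row 0
  'd' => row 1
  'c' => row 0
  'b' => row 1
  'l' => row 0
  'k' => row 1
Rows:
  Row 0: "mikcl"
  Row 1: "gpdbk"
First row length: 5

5


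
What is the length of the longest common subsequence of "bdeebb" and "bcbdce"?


LCS of "bdeebb" and "bcbdce"
DP table:
           b    c    b    d    c    e
      0    0    0    0    0    0    0
  b   0    1    1    1    1    1    1
  d   0    1    1    1    2    2    2
  e   0    1    1    1    2    2    3
  e   0    1    1    1    2    2    3
  b   0    1    1    2    2    2    3
  b   0    1    1    2    2    2    3
LCS length = dp[6][6] = 3

3


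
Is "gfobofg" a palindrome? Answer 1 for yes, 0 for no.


Input: gfobofg
Reversed: gfobofg
  Compare pos 0 ('g') with pos 6 ('g'): match
  Compare pos 1 ('f') with pos 5 ('f'): match
  Compare pos 2 ('o') with pos 4 ('o'): match
Result: palindrome

1


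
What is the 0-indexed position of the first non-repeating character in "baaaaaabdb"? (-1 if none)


Input: baaaaaabdb
Character frequencies:
  'a': 6
  'b': 3
  'd': 1
Scanning left to right for freq == 1:
  Position 0 ('b'): freq=3, skip
  Position 1 ('a'): freq=6, skip
  Position 2 ('a'): freq=6, skip
  Position 3 ('a'): freq=6, skip
  Position 4 ('a'): freq=6, skip
  Position 5 ('a'): freq=6, skip
  Position 6 ('a'): freq=6, skip
  Position 7 ('b'): freq=3, skip
  Position 8 ('d'): unique! => answer = 8

8


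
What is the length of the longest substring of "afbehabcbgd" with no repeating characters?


Input: "afbehabcbgd"
Sliding window (track last position of each char):
  Position 0 ('a'): window [0,0] length 1 -- new best
  Position 1 ('f'): window [0,1] length 2 -- new best
  Position 2 ('b'): window [0,2] length 3 -- new best
  Position 3 ('e'): window [0,3] length 4 -- new best
  Position 4 ('h'): window [0,4] length 5 -- new best
  Position 5 ('a'): repeat (last at 0), move window start to 1
  Position 5 ('a'): window [1,5] length 5
  Position 6 ('b'): repeat (last at 2), move window start to 3
  Position 6 ('b'): window [3,6] length 4
  Position 7 ('c'): window [3,7] length 5
  Position 8 ('b'): repeat (last at 6), move window start to 7
  Position 8 ('b'): window [7,8] length 2
  Position 9 ('g'): window [7,9] length 3
  Position 10 ('d'): window [7,10] length 4
Longest substring with no repeats: "afbeh" with length 5

5


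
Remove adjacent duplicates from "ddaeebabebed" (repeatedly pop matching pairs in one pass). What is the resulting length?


Input: ddaeebabebed
Stack-based adjacent duplicate removal:
  Read 'd': push. Stack: d
  Read 'd': matches stack top 'd' => pop. Stack: (empty)
  Read 'a': push. Stack: a
  Read 'e': push. Stack: ae
  Read 'e': matches stack top 'e' => pop. Stack: a
  Read 'b': push. Stack: ab
  Read 'a': push. Stack: aba
  Read 'b': push. Stack: abab
  Read 'e': push. Stack: ababe
  Read 'b': push. Stack: ababeb
  Read 'e': push. Stack: ababebe
  Read 'd': push. Stack: ababebed
Final stack: "ababebed" (length 8)

8


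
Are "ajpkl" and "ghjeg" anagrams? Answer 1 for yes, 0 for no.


Strings: "ajpkl", "ghjeg"
Sorted first:  ajklp
Sorted second: egghj
Differ at position 0: 'a' vs 'e' => not anagrams

0


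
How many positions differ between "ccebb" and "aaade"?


Comparing "ccebb" and "aaade" position by position:
  Position 0: 'c' vs 'a' => DIFFER
  Position 1: 'c' vs 'a' => DIFFER
  Position 2: 'e' vs 'a' => DIFFER
  Position 3: 'b' vs 'd' => DIFFER
  Position 4: 'b' vs 'e' => DIFFER
Positions that differ: 5

5


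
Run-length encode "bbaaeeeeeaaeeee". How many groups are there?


Input: bbaaeeeeeaaeeee
Scanning for consecutive runs:
  Group 1: 'b' x 2 (positions 0-1)
  Group 2: 'a' x 2 (positions 2-3)
  Group 3: 'e' x 5 (positions 4-8)
  Group 4: 'a' x 2 (positions 9-10)
  Group 5: 'e' x 4 (positions 11-14)
Total groups: 5

5


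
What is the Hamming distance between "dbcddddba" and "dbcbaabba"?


Comparing "dbcddddba" and "dbcbaabba" position by position:
  Position 0: 'd' vs 'd' => same
  Position 1: 'b' vs 'b' => same
  Position 2: 'c' vs 'c' => same
  Position 3: 'd' vs 'b' => differ
  Position 4: 'd' vs 'a' => differ
  Position 5: 'd' vs 'a' => differ
  Position 6: 'd' vs 'b' => differ
  Position 7: 'b' vs 'b' => same
  Position 8: 'a' vs 'a' => same
Total differences (Hamming distance): 4

4


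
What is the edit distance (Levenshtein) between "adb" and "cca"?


Computing edit distance: "adb" -> "cca"
DP table:
           c    c    a
      0    1    2    3
  a   1    1    2    2
  d   2    2    2    3
  b   3    3    3    3
Edit distance = dp[3][3] = 3

3


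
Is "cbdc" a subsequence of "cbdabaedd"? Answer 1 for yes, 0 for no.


Check if "cbdc" is a subsequence of "cbdabaedd"
Greedy scan:
  Position 0 ('c'): matches sub[0] = 'c'
  Position 1 ('b'): matches sub[1] = 'b'
  Position 2 ('d'): matches sub[2] = 'd'
  Position 3 ('a'): no match needed
  Position 4 ('b'): no match needed
  Position 5 ('a'): no match needed
  Position 6 ('e'): no match needed
  Position 7 ('d'): no match needed
  Position 8 ('d'): no match needed
Only matched 3/4 characters => not a subsequence

0


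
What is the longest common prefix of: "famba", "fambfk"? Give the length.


Words: famba, fambfk
  Position 0: all 'f' => match
  Position 1: all 'a' => match
  Position 2: all 'm' => match
  Position 3: all 'b' => match
  Position 4: ('a', 'f') => mismatch, stop
LCP = "famb" (length 4)

4


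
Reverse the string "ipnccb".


Input: ipnccb
Reading characters right to left:
  Position 5: 'b'
  Position 4: 'c'
  Position 3: 'c'
  Position 2: 'n'
  Position 1: 'p'
  Position 0: 'i'
Reversed: bccnpi

bccnpi


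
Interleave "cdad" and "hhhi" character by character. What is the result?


Interleaving "cdad" and "hhhi":
  Position 0: 'c' from first, 'h' from second => "ch"
  Position 1: 'd' from first, 'h' from second => "dh"
  Position 2: 'a' from first, 'h' from second => "ah"
  Position 3: 'd' from first, 'i' from second => "di"
Result: chdhahdi

chdhahdi
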